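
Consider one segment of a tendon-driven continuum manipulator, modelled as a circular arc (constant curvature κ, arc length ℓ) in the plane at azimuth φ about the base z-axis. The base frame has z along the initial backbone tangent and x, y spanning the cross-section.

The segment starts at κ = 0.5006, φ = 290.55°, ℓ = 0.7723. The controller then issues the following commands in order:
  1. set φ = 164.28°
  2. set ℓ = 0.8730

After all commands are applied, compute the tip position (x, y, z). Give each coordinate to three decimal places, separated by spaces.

-0.181 0.051 0.845

initial: κ=0.5006, φ=290.55°, ℓ=0.7723
cmd 1: set φ=164.28° → (κ,φ,ℓ)=(0.5006,164.28°,0.7723) → tip=(-0.1419,0.0399,0.7532)
cmd 2: set ℓ=0.8730 → (κ,φ,ℓ)=(0.5006,164.28°,0.8730) → tip=(-0.1807,0.0509,0.8455)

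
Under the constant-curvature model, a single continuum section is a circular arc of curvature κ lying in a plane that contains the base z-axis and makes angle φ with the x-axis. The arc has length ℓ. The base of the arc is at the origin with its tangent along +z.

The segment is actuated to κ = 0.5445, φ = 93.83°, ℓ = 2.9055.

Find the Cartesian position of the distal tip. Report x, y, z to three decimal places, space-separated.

-0.124 1.853 1.836

θ = κ·ℓ = 0.5445 × 2.9055 = 1.58204 rad
ρ = (1 − cos θ)/κ = (1 − -0.01125)/0.5445 = 1.85721
z = sin θ / κ = 0.99994/0.5445 = 1.83643
x = ρ cos φ = 1.85721 × cos(93.83°) = -0.12405
y = ρ sin φ = 1.85721 × sin(93.83°) = 1.85306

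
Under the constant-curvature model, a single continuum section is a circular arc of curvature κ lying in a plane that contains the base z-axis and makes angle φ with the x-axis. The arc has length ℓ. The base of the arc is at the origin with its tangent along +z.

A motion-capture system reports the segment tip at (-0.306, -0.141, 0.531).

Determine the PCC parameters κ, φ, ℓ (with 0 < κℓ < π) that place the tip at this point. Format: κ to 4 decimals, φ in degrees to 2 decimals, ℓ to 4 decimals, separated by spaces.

1.7039 204.74 0.6637

ρ = √(x²+y²) = √(-0.306² + -0.141²) = 0.33692
φ = atan2(y, x) mod 360° = atan2(-0.141, -0.306) = 204.7395°
|p|² = ρ² + z² = 0.33692² + 0.531² = 0.39548
κ = 2ρ / |p|² = 2×0.33692 / 0.39548 = 1.70388
θ = 2·atan2(ρ, z) = 2·atan2(0.33692, 0.531) = 1.13081 rad
ℓ = θ/κ = 1.13081/1.70388 = 0.66367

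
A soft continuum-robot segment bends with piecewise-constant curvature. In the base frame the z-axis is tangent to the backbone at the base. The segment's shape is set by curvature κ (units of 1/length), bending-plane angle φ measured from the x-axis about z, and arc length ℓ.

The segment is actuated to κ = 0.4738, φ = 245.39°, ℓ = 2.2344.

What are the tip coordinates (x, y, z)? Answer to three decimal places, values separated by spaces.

-0.448 -0.979 1.840

θ = κ·ℓ = 0.4738 × 2.2344 = 1.05866 rad
ρ = (1 − cos θ)/κ = (1 − 0.49004)/0.4738 = 1.07632
z = sin θ / κ = 0.87170/0.4738 = 1.83980
x = ρ cos φ = 1.07632 × cos(245.39°) = -0.44822
y = ρ sin φ = 1.07632 × sin(245.39°) = -0.97855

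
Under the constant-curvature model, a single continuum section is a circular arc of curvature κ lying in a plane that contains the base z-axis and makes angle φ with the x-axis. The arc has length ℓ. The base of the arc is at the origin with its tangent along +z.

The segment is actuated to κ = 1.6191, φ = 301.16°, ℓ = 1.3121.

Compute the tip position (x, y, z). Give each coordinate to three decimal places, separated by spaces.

0.488 -0.806 0.525

θ = κ·ℓ = 1.6191 × 1.3121 = 2.12442 rad
ρ = (1 − cos θ)/κ = (1 − -0.52577)/1.6191 = 0.94236
z = sin θ / κ = 0.85062/1.6191 = 0.52537
x = ρ cos φ = 0.94236 × cos(301.16°) = 0.48760
y = ρ sin φ = 0.94236 × sin(301.16°) = -0.80640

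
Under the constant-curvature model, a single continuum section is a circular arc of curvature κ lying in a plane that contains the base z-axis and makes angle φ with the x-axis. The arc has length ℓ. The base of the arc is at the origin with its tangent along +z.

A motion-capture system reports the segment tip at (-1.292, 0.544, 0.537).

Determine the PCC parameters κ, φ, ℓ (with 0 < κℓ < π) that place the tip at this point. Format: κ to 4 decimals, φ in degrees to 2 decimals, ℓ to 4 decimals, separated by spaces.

1.2441 157.17 1.9371

ρ = √(x²+y²) = √(-1.292² + 0.544²) = 1.40186
φ = atan2(y, x) mod 360° = atan2(0.544, -1.292) = 157.1663°
|p|² = ρ² + z² = 1.40186² + 0.537² = 2.25357
κ = 2ρ / |p|² = 2×1.40186 / 2.25357 = 1.24412
θ = 2·atan2(ρ, z) = 2·atan2(1.40186, 0.537) = 2.40995 rad
ℓ = θ/κ = 2.40995/1.24412 = 1.93707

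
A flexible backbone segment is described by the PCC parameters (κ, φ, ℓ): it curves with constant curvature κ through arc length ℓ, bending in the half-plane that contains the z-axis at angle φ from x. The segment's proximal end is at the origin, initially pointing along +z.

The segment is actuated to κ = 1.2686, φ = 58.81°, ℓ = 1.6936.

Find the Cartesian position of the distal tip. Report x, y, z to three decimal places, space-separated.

0.631 1.043 0.660

θ = κ·ℓ = 1.2686 × 1.6936 = 2.14850 rad
ρ = (1 − cos θ)/κ = (1 − -0.54610)/1.2686 = 1.21875
z = sin θ / κ = 0.83772/1.2686 = 0.66035
x = ρ cos φ = 1.21875 × cos(58.81°) = 0.63116
y = ρ sin φ = 1.21875 × sin(58.81°) = 1.04258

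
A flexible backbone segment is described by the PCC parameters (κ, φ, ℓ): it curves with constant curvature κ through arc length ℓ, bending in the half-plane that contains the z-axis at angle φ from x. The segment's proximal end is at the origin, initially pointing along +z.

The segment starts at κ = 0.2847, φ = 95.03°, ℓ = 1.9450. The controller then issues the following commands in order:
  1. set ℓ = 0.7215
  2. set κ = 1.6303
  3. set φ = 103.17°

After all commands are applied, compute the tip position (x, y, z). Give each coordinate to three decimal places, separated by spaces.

initial: κ=0.2847, φ=95.03°, ℓ=1.9450
cmd 1: set ℓ=0.7215 → (κ,φ,ℓ)=(0.2847,95.03°,0.7215) → tip=(-0.0065,0.0736,0.7164)
cmd 2: set κ=1.6303 → (κ,φ,ℓ)=(1.6303,95.03°,0.7215) → tip=(-0.0331,0.3762,0.5663)
cmd 3: set φ=103.17° → (κ,φ,ℓ)=(1.6303,103.17°,0.7215) → tip=(-0.0860,0.3677,0.5663)

-0.086 0.368 0.566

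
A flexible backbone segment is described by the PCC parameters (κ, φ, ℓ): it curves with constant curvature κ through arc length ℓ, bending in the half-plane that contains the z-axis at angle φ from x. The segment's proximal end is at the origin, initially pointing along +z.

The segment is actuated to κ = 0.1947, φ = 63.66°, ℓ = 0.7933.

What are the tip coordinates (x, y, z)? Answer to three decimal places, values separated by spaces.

θ = κ·ℓ = 0.1947 × 0.7933 = 0.15446 rad
ρ = (1 − cos θ)/κ = (1 − 0.98810)/0.1947 = 0.06114
z = sin θ / κ = 0.15384/0.1947 = 0.79015
x = ρ cos φ = 0.06114 × cos(63.66°) = 0.02713
y = ρ sin φ = 0.06114 × sin(63.66°) = 0.05480

0.027 0.055 0.790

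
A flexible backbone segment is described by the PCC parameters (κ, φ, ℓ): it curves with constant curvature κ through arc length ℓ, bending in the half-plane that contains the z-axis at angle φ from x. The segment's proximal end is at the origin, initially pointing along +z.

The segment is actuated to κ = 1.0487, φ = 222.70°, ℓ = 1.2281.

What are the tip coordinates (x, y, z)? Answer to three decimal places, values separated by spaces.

θ = κ·ℓ = 1.0487 × 1.2281 = 1.28791 rad
ρ = (1 − cos θ)/κ = (1 − 0.27913)/1.0487 = 0.68739
z = sin θ / κ = 0.96025/1.0487 = 0.91566
x = ρ cos φ = 0.68739 × cos(222.70°) = -0.50518
y = ρ sin φ = 0.68739 × sin(222.70°) = -0.46616

-0.505 -0.466 0.916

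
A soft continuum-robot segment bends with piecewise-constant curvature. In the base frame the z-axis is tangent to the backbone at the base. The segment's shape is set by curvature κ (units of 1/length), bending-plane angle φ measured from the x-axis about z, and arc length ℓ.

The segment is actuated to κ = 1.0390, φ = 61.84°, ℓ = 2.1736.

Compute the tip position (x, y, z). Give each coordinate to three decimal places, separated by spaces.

0.742 1.387 0.744

θ = κ·ℓ = 1.0390 × 2.1736 = 2.25837 rad
ρ = (1 − cos θ)/κ = (1 − -0.63466)/1.0390 = 1.57331
z = sin θ / κ = 0.77279/1.0390 = 0.74378
x = ρ cos φ = 1.57331 × cos(61.84°) = 0.74250
y = ρ sin φ = 1.57331 × sin(61.84°) = 1.38708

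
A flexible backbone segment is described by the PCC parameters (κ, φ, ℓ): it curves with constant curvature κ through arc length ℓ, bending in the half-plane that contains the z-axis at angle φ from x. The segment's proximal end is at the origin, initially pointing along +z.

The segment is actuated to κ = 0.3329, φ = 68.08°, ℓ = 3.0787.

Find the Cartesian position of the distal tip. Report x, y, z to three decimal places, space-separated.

0.539 1.340 2.567

θ = κ·ℓ = 0.3329 × 3.0787 = 1.02490 rad
ρ = (1 − cos θ)/κ = (1 − 0.51919)/0.3329 = 1.44432
z = sin θ / κ = 0.85466/0.3329 = 2.56732
x = ρ cos φ = 1.44432 × cos(68.08°) = 0.53918
y = ρ sin φ = 1.44432 × sin(68.08°) = 1.33991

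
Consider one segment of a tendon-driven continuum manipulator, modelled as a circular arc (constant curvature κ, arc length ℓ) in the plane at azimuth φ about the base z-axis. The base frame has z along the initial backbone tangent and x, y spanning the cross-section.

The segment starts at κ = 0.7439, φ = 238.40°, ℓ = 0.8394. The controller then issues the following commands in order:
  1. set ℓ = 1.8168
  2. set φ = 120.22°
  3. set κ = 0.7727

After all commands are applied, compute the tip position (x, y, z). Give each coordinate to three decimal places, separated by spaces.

-0.543 0.932 1.276

initial: κ=0.7439, φ=238.40°, ℓ=0.8394
cmd 1: set ℓ=1.8168 → (κ,φ,ℓ)=(0.7439,238.40°,1.8168) → tip=(-0.5512,-0.8959,1.3121)
cmd 2: set φ=120.22° → (κ,φ,ℓ)=(0.7439,120.22°,1.8168) → tip=(-0.5294,0.9089,1.3121)
cmd 3: set κ=0.7727 → (κ,φ,ℓ)=(0.7727,120.22°,1.8168) → tip=(-0.5431,0.9324,1.2762)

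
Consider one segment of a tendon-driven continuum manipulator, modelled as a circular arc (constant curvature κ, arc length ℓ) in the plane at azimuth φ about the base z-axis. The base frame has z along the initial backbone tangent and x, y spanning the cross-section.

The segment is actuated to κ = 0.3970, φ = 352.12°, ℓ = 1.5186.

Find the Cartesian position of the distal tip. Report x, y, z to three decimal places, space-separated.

0.440 -0.061 1.428

θ = κ·ℓ = 0.3970 × 1.5186 = 0.60288 rad
ρ = (1 − cos θ)/κ = (1 − 0.82370)/0.3970 = 0.44407
z = sin θ / κ = 0.56702/0.3970 = 1.42826
x = ρ cos φ = 0.44407 × cos(352.12°) = 0.43988
y = ρ sin φ = 0.44407 × sin(352.12°) = -0.06088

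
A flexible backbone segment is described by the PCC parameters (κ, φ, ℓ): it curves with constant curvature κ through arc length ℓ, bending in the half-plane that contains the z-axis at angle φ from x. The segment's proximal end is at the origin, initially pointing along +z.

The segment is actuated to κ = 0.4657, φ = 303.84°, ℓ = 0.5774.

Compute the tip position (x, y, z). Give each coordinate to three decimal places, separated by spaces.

0.043 -0.064 0.570

θ = κ·ℓ = 0.4657 × 0.5774 = 0.26890 rad
ρ = (1 − cos θ)/κ = (1 − 0.96406)/0.4657 = 0.07716
z = sin θ / κ = 0.26567/0.4657 = 0.57047
x = ρ cos φ = 0.07716 × cos(303.84°) = 0.04297
y = ρ sin φ = 0.07716 × sin(303.84°) = -0.06409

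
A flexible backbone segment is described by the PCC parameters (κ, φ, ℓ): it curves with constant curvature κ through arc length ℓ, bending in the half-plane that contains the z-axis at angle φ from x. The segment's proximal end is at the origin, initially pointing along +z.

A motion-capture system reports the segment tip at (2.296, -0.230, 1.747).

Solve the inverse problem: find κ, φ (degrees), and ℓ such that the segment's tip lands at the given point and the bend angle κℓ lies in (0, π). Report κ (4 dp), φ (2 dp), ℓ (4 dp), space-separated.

0.5509 354.28 3.3498

ρ = √(x²+y²) = √(2.296² + -0.230²) = 2.30749
φ = atan2(y, x) mod 360° = atan2(-0.230, 2.296) = 354.2795°
|p|² = ρ² + z² = 2.30749² + 1.747² = 8.37653
κ = 2ρ / |p|² = 2×2.30749 / 8.37653 = 0.55094
θ = 2·atan2(ρ, z) = 2·atan2(2.30749, 1.747) = 1.84553 rad
ℓ = θ/κ = 1.84553/0.55094 = 3.34978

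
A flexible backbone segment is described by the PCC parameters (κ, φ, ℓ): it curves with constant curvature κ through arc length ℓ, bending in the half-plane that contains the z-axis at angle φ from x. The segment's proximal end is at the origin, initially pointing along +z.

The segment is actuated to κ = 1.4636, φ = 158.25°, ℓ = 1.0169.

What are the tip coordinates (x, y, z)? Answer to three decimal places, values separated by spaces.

θ = κ·ℓ = 1.4636 × 1.0169 = 1.48833 rad
ρ = (1 − cos θ)/κ = (1 − 0.08237)/1.4636 = 0.62697
z = sin θ / κ = 0.99660/1.4636 = 0.68093
x = ρ cos φ = 0.62697 × cos(158.25°) = -0.58233
y = ρ sin φ = 0.62697 × sin(158.25°) = 0.23233

-0.582 0.232 0.681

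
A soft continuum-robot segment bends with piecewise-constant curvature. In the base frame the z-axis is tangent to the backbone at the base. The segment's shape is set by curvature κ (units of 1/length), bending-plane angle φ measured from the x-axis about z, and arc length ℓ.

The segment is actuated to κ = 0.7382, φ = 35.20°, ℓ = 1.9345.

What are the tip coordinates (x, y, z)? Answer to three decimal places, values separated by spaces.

θ = κ·ℓ = 0.7382 × 1.9345 = 1.42805 rad
ρ = (1 − cos θ)/κ = (1 − 0.14226)/0.7382 = 1.16193
z = sin θ / κ = 0.98983/0.7382 = 1.34087
x = ρ cos φ = 1.16193 × cos(35.20°) = 0.94946
y = ρ sin φ = 1.16193 × sin(35.20°) = 0.66977

0.949 0.670 1.341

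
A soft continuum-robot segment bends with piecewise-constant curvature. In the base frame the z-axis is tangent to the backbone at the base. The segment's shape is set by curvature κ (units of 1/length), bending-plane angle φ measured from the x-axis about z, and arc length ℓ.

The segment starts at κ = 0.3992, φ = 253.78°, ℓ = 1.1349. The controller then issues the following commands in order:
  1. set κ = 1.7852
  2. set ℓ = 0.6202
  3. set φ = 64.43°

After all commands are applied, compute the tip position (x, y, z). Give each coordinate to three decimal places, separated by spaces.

0.134 0.279 0.501

initial: κ=0.3992, φ=253.78°, ℓ=1.1349
cmd 1: set κ=1.7852 → (κ,φ,ℓ)=(1.7852,253.78°,1.1349) → tip=(-0.2253,-0.7743,0.5031)
cmd 2: set ℓ=0.6202 → (κ,φ,ℓ)=(1.7852,253.78°,0.6202) → tip=(-0.0865,-0.2973,0.5010)
cmd 3: set φ=64.43° → (κ,φ,ℓ)=(1.7852,64.43°,0.6202) → tip=(0.1337,0.2793,0.5010)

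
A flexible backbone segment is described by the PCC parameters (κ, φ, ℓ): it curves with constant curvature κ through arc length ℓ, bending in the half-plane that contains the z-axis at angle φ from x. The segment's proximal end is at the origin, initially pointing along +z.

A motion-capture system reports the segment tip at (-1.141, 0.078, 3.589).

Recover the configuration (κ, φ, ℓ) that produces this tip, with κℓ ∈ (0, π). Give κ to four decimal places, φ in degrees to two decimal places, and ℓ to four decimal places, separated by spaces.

ρ = √(x²+y²) = √(-1.141² + 0.078²) = 1.14366
φ = atan2(y, x) mod 360° = atan2(0.078, -1.141) = 176.0893°
|p|² = ρ² + z² = 1.14366² + 3.589² = 14.18889
κ = 2ρ / |p|² = 2×1.14366 / 14.18889 = 0.16121
θ = 2·atan2(ρ, z) = 2·atan2(1.14366, 3.589) = 0.61697 rad
ℓ = θ/κ = 0.61697/0.16121 = 3.82723

0.1612 176.09 3.8272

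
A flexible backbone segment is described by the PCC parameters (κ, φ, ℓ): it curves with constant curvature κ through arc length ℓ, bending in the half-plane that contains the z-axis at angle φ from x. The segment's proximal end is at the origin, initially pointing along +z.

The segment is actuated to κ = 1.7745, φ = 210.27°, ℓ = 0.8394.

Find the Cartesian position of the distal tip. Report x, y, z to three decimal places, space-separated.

θ = κ·ℓ = 1.7745 × 0.8394 = 1.48952 rad
ρ = (1 − cos θ)/κ = (1 − 0.08119)/1.7745 = 0.51778
z = sin θ / κ = 0.99670/1.7745 = 0.56168
x = ρ cos φ = 0.51778 × cos(210.27°) = -0.44719
y = ρ sin φ = 0.51778 × sin(210.27°) = -0.26100

-0.447 -0.261 0.562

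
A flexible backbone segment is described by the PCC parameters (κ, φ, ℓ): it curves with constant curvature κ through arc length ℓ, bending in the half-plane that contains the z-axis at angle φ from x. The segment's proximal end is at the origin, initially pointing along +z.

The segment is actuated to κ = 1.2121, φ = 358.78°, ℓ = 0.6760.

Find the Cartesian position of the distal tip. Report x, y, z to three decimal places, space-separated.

0.262 -0.006 0.603

θ = κ·ℓ = 1.2121 × 0.6760 = 0.81938 rad
ρ = (1 − cos θ)/κ = (1 − 0.68267)/1.2121 = 0.26180
z = sin θ / κ = 0.73072/1.2121 = 0.60286
x = ρ cos φ = 0.26180 × cos(358.78°) = 0.26174
y = ρ sin φ = 0.26180 × sin(358.78°) = -0.00557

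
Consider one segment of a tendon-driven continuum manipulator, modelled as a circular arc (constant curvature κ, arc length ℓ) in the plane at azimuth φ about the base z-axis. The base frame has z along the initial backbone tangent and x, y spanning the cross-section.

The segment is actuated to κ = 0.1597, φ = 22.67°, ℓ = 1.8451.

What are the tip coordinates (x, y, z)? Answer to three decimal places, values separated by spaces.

0.249 0.104 1.819

θ = κ·ℓ = 0.1597 × 1.8451 = 0.29466 rad
ρ = (1 − cos θ)/κ = (1 − 0.95690)/0.1597 = 0.26988
z = sin θ / κ = 0.29042/0.1597 = 1.81852
x = ρ cos φ = 0.26988 × cos(22.67°) = 0.24903
y = ρ sin φ = 0.26988 × sin(22.67°) = 0.10402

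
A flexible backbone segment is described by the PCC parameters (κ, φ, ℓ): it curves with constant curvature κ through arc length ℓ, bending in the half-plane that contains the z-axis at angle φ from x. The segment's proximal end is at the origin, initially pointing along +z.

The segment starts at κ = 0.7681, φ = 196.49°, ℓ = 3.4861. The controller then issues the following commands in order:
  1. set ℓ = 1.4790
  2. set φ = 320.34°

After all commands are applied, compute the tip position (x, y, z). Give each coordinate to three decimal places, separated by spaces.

0.580 -0.481 1.181

initial: κ=0.7681, φ=196.49°, ℓ=3.4861
cmd 1: set ℓ=1.4790 → (κ,φ,ℓ)=(0.7681,196.49°,1.4790) → tip=(-0.7225,-0.2139,1.1808)
cmd 2: set φ=320.34° → (κ,φ,ℓ)=(0.7681,320.34°,1.4790) → tip=(0.5801,-0.4809,1.1808)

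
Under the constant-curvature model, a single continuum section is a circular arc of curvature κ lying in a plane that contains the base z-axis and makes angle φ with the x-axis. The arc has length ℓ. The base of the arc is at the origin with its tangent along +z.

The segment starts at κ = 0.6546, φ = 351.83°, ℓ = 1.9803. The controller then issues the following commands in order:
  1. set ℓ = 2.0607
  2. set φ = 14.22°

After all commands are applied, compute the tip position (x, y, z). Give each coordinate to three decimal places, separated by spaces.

initial: κ=0.6546, φ=351.83°, ℓ=1.9803
cmd 1: set ℓ=2.0607 → (κ,φ,ℓ)=(0.6546,351.83°,2.0607) → tip=(1.1794,-0.1693,1.4902)
cmd 2: set φ=14.22° → (κ,φ,ℓ)=(0.6546,14.22°,2.0607) → tip=(1.1550,0.2927,1.4902)

1.155 0.293 1.490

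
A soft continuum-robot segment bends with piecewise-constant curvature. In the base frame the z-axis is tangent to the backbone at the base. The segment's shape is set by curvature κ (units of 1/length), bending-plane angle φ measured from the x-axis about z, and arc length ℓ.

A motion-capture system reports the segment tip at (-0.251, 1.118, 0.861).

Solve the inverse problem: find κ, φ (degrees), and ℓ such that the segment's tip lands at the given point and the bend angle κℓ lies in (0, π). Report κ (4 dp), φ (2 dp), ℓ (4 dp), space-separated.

1.1156 102.65 1.6608

ρ = √(x²+y²) = √(-0.251² + 1.118²) = 1.14583
φ = atan2(y, x) mod 360° = atan2(1.118, -0.251) = 102.6536°
|p|² = ρ² + z² = 1.14583² + 0.861² = 2.05425
κ = 2ρ / |p|² = 2×1.14583 / 2.05425 = 1.11557
θ = 2·atan2(ρ, z) = 2·atan2(1.14583, 0.861) = 1.85277 rad
ℓ = θ/κ = 1.85277/1.11557 = 1.66083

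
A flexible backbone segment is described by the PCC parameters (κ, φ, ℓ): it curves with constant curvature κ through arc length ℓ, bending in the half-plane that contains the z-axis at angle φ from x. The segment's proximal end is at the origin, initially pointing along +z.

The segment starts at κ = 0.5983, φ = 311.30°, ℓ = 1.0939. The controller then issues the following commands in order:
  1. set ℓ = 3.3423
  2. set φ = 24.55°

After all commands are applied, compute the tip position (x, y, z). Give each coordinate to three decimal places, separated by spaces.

initial: κ=0.5983, φ=311.30°, ℓ=1.0939
cmd 1: set ℓ=3.3423 → (κ,φ,ℓ)=(0.5983,311.30°,3.3423) → tip=(1.5619,-1.7779,1.5200)
cmd 2: set φ=24.55° → (κ,φ,ℓ)=(0.5983,24.55°,3.3423) → tip=(2.1526,0.9832,1.5200)

2.153 0.983 1.520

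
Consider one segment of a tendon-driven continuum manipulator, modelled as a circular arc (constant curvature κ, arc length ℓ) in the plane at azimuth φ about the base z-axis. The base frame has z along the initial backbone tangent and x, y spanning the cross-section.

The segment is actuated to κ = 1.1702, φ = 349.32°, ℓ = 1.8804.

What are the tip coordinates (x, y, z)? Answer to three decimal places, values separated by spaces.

θ = κ·ℓ = 1.1702 × 1.8804 = 2.20044 rad
ρ = (1 − cos θ)/κ = (1 − -0.58886)/1.1702 = 1.35777
z = sin θ / κ = 0.80823/1.1702 = 0.69068
x = ρ cos φ = 1.35777 × cos(349.32°) = 1.33425
y = ρ sin φ = 1.35777 × sin(349.32°) = -0.25163

1.334 -0.252 0.691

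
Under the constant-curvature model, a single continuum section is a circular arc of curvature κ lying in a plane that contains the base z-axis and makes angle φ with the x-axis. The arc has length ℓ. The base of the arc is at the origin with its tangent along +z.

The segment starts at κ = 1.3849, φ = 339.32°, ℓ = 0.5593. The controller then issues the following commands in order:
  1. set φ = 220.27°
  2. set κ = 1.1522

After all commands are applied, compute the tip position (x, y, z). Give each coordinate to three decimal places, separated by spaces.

initial: κ=1.3849, φ=339.32°, ℓ=0.5593
cmd 1: set φ=220.27° → (κ,φ,ℓ)=(1.3849,220.27°,0.5593) → tip=(-0.1572,-0.1332,0.5050)
cmd 2: set κ=1.1522 → (κ,φ,ℓ)=(1.1522,220.27°,0.5593) → tip=(-0.1328,-0.1125,0.5214)

-0.133 -0.113 0.521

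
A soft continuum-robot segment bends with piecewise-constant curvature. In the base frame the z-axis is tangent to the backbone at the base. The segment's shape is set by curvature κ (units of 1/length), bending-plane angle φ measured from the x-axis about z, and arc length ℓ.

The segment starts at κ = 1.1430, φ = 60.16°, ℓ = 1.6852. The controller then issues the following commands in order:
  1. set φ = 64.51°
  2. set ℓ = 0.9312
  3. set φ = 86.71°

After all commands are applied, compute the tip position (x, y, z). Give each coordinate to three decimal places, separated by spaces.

initial: κ=1.1430, φ=60.16°, ℓ=1.6852
cmd 1: set φ=64.51° → (κ,φ,ℓ)=(1.1430,64.51°,1.6852) → tip=(0.5075,1.0645,0.8202)
cmd 2: set ℓ=0.9312 → (κ,φ,ℓ)=(1.1430,64.51°,0.9312) → tip=(0.1939,0.4067,0.7651)
cmd 3: set φ=86.71° → (κ,φ,ℓ)=(1.1430,86.71°,0.9312) → tip=(0.0259,0.4498,0.7651)

0.026 0.450 0.765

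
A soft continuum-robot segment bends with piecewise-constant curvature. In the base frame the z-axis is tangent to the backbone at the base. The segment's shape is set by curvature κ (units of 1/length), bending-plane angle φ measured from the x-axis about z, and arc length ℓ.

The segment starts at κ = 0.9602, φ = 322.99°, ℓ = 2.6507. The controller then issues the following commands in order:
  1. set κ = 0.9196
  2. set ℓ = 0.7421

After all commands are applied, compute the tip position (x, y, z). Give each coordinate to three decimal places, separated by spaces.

initial: κ=0.9602, φ=322.99°, ℓ=2.6507
cmd 1: set κ=0.9196 → (κ,φ,ℓ)=(0.9196,322.99°,2.6507) → tip=(1.5302,-1.1535,0.7039)
cmd 2: set ℓ=0.7421 → (κ,φ,ℓ)=(0.9196,322.99°,0.7421) → tip=(0.1945,-0.1466,0.6858)

0.194 -0.147 0.686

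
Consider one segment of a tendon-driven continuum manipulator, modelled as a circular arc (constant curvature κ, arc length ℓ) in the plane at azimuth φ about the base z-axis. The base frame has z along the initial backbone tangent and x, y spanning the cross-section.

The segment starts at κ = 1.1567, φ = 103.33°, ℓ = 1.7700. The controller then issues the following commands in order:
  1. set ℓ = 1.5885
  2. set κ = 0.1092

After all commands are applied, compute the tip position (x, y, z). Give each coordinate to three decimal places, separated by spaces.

initial: κ=1.1567, φ=103.33°, ℓ=1.7700
cmd 1: set ℓ=1.5885 → (κ,φ,ℓ)=(1.1567,103.33°,1.5885) → tip=(-0.2518,1.0629,0.8340)
cmd 2: set κ=0.1092 → (κ,φ,ℓ)=(0.1092,103.33°,1.5885) → tip=(-0.0317,0.1337,1.5805)

-0.032 0.134 1.581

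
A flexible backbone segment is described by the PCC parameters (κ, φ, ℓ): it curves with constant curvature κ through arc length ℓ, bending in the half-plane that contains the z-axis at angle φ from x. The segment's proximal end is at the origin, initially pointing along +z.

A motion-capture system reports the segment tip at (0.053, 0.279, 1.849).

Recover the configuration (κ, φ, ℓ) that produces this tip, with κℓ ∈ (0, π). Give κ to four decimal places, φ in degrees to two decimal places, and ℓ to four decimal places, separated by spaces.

0.1623 79.24 1.8779

ρ = √(x²+y²) = √(0.053² + 0.279²) = 0.28399
φ = atan2(y, x) mod 360° = atan2(0.279, 0.053) = 79.2440°
|p|² = ρ² + z² = 0.28399² + 1.849² = 3.49945
κ = 2ρ / |p|² = 2×0.28399 / 3.49945 = 0.16231
θ = 2·atan2(ρ, z) = 2·atan2(0.28399, 1.849) = 0.30480 rad
ℓ = θ/κ = 0.30480/0.16231 = 1.87794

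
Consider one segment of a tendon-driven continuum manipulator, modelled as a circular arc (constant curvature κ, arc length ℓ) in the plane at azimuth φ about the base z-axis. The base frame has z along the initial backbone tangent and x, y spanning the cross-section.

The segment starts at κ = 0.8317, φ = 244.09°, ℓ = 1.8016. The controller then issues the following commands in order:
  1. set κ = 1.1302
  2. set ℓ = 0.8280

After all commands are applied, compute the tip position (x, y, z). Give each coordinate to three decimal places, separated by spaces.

initial: κ=0.8317, φ=244.09°, ℓ=1.8016
cmd 1: set κ=1.1302 → (κ,φ,ℓ)=(1.1302,244.09°,1.8016) → tip=(-0.5601,-1.1530,0.7907)
cmd 2: set ℓ=0.8280 → (κ,φ,ℓ)=(1.1302,244.09°,0.8280) → tip=(-0.1573,-0.3238,0.7123)

-0.157 -0.324 0.712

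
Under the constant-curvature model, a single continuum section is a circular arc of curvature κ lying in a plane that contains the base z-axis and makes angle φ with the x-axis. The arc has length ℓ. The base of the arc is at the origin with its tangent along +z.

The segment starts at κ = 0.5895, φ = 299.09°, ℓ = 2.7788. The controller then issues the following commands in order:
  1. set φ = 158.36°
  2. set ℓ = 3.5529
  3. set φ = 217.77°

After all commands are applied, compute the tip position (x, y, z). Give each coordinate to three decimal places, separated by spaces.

-2.011 -1.559 1.469

initial: κ=0.5895, φ=299.09°, ℓ=2.7788
cmd 1: set φ=158.36° → (κ,φ,ℓ)=(0.5895,158.36°,2.7788) → tip=(-1.6828,0.6676,1.6925)
cmd 2: set ℓ=3.5529 → (κ,φ,ℓ)=(0.5895,158.36°,3.5529) → tip=(-2.3652,0.9384,1.4691)
cmd 3: set φ=217.77° → (κ,φ,ℓ)=(0.5895,217.77°,3.5529) → tip=(-2.0114,-1.5585,1.4691)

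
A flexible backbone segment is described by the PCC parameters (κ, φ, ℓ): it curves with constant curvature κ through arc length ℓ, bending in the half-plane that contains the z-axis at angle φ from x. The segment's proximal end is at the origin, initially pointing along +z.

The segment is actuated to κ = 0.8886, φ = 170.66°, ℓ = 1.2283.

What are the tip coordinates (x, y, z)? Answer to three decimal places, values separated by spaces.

θ = κ·ℓ = 0.8886 × 1.2283 = 1.09147 rad
ρ = (1 − cos θ)/κ = (1 − 0.46118)/0.8886 = 0.60637
z = sin θ / κ = 0.88730/0.8886 = 0.99854
x = ρ cos φ = 0.60637 × cos(170.66°) = -0.59833
y = ρ sin φ = 0.60637 × sin(170.66°) = 0.09841

-0.598 0.098 0.999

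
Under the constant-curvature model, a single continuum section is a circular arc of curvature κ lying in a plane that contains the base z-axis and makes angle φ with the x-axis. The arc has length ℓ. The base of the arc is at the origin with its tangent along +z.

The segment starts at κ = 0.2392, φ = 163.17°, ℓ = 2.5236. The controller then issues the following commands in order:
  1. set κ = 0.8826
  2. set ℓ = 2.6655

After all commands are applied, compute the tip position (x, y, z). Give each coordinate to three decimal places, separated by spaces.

-1.849 0.559 0.804

initial: κ=0.2392, φ=163.17°, ℓ=2.5236
cmd 1: set κ=0.8826 → (κ,φ,ℓ)=(0.8826,163.17°,2.5236) → tip=(-1.7464,0.5283,0.8975)
cmd 2: set ℓ=2.6655 → (κ,φ,ℓ)=(0.8826,163.17°,2.6655) → tip=(-1.8486,0.5592,0.8041)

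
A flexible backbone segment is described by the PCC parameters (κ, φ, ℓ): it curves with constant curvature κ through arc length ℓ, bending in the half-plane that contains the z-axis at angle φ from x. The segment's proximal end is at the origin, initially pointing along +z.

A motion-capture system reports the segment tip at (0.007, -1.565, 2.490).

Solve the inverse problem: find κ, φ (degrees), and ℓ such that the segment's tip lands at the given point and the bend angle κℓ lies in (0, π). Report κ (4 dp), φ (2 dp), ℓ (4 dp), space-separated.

ρ = √(x²+y²) = √(0.007² + -1.565²) = 1.56502
φ = atan2(y, x) mod 360° = atan2(-1.565, 0.007) = 270.2563°
|p|² = ρ² + z² = 1.56502² + 2.490² = 8.64937
κ = 2ρ / |p|² = 2×1.56502 / 8.64937 = 0.36188
θ = 2·atan2(ρ, z) = 2·atan2(1.56502, 2.490) = 1.12225 rad
ℓ = θ/κ = 1.12225/0.36188 = 3.10118

0.3619 270.26 3.1012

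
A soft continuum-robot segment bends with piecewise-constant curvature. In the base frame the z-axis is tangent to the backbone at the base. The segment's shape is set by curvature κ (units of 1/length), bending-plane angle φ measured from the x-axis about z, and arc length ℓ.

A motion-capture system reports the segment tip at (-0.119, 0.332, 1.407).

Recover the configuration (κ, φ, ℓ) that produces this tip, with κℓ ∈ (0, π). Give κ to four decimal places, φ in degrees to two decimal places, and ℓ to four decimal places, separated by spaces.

ρ = √(x²+y²) = √(-0.119² + 0.332²) = 0.35268
φ = atan2(y, x) mod 360° = atan2(0.332, -0.119) = 109.7194°
|p|² = ρ² + z² = 0.35268² + 1.407² = 2.10403
κ = 2ρ / |p|² = 2×0.35268 / 2.10403 = 0.33524
θ = 2·atan2(ρ, z) = 2·atan2(0.35268, 1.407) = 0.49120 rad
ℓ = θ/κ = 0.49120/0.33524 = 1.46521

0.3352 109.72 1.4652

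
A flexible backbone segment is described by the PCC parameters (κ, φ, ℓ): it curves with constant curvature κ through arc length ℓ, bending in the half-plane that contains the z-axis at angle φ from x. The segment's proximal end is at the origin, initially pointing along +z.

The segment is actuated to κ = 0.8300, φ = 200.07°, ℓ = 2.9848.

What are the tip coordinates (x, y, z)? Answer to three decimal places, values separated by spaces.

-2.023 -0.739 0.743

θ = κ·ℓ = 0.8300 × 2.9848 = 2.47738 rad
ρ = (1 − cos θ)/κ = (1 − -0.78740)/0.8300 = 2.15350
z = sin θ / κ = 0.61644/0.8300 = 0.74269
x = ρ cos φ = 2.15350 × cos(200.07°) = -2.02273
y = ρ sin φ = 2.15350 × sin(200.07°) = -0.73901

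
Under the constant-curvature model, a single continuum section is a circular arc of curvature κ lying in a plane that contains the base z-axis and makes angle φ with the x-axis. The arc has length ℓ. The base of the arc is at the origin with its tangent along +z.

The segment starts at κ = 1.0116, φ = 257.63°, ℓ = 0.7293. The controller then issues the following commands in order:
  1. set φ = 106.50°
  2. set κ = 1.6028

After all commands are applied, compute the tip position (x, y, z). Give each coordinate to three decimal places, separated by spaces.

initial: κ=1.0116, φ=257.63°, ℓ=0.7293
cmd 1: set φ=106.50° → (κ,φ,ℓ)=(1.0116,106.50°,0.7293) → tip=(-0.0730,0.2465,0.6649)
cmd 2: set κ=1.6028 → (κ,φ,ℓ)=(1.6028,106.50°,0.7293) → tip=(-0.1079,0.3642,0.5742)

-0.108 0.364 0.574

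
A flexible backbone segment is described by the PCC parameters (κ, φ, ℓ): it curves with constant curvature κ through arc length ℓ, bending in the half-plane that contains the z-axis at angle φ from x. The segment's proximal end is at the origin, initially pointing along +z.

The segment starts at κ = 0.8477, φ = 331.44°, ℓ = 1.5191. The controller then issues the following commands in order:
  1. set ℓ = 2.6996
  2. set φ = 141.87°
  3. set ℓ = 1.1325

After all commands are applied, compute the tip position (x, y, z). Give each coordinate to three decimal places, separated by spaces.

-0.396 0.311 0.966

initial: κ=0.8477, φ=331.44°, ℓ=1.5191
cmd 1: set ℓ=2.6996 → (κ,φ,ℓ)=(0.8477,331.44°,2.6996) → tip=(1.7175,-0.9349,0.8887)
cmd 2: set φ=141.87° → (κ,φ,ℓ)=(0.8477,141.87°,2.6996) → tip=(-1.5382,1.2074,0.8887)
cmd 3: set ℓ=1.1325 → (κ,φ,ℓ)=(0.8477,141.87°,1.1325) → tip=(-0.3958,0.3107,0.9664)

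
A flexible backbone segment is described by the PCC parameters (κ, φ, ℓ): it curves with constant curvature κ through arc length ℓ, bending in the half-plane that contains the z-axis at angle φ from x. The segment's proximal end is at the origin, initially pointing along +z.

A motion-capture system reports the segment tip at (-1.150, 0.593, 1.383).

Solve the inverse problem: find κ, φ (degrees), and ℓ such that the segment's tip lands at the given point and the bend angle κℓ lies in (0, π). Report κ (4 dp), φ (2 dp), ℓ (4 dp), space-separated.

ρ = √(x²+y²) = √(-1.150² + 0.593²) = 1.29389
φ = atan2(y, x) mod 360° = atan2(0.593, -1.150) = 152.7220°
|p|² = ρ² + z² = 1.29389² + 1.383² = 3.58684
κ = 2ρ / |p|² = 2×1.29389 / 3.58684 = 0.72147
θ = 2·atan2(ρ, z) = 2·atan2(1.29389, 1.383) = 1.50424 rad
ℓ = θ/κ = 1.50424/0.72147 = 2.08498

0.7215 152.72 2.0850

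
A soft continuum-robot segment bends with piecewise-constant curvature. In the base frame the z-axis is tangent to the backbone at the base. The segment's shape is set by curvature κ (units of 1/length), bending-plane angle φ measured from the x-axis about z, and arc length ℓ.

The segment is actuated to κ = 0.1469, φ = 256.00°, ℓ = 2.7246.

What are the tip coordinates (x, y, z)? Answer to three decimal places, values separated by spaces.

θ = κ·ℓ = 0.1469 × 2.7246 = 0.40024 rad
ρ = (1 − cos θ)/κ = (1 − 0.92097)/0.1469 = 0.53801
z = sin θ / κ = 0.38964/0.1469 = 2.65244
x = ρ cos φ = 0.53801 × cos(256.00°) = -0.13016
y = ρ sin φ = 0.53801 × sin(256.00°) = -0.52203

-0.130 -0.522 2.652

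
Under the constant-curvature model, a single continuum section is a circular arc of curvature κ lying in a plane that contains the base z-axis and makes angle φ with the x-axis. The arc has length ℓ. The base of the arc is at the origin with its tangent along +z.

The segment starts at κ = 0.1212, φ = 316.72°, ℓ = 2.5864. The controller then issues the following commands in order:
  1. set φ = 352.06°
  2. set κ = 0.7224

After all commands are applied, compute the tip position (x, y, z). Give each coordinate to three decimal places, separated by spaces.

1.773 -0.247 1.323

initial: κ=0.1212, φ=316.72°, ℓ=2.5864
cmd 1: set φ=352.06° → (κ,φ,ℓ)=(0.1212,352.06°,2.5864) → tip=(0.3982,-0.0555,2.5442)
cmd 2: set κ=0.7224 → (κ,φ,ℓ)=(0.7224,352.06°,2.5864) → tip=(1.7730,-0.2473,1.3234)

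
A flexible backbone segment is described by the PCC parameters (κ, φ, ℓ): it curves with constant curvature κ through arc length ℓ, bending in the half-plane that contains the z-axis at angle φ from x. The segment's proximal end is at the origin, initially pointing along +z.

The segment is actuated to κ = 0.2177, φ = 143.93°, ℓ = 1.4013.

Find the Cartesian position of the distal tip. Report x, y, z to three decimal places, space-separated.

θ = κ·ℓ = 0.2177 × 1.4013 = 0.30506 rad
ρ = (1 − cos θ)/κ = (1 − 0.95383)/0.2177 = 0.21209
z = sin θ / κ = 0.30035/0.2177 = 1.37967
x = ρ cos φ = 0.21209 × cos(143.93°) = -0.17143
y = ρ sin φ = 0.21209 × sin(143.93°) = 0.12487

-0.171 0.125 1.380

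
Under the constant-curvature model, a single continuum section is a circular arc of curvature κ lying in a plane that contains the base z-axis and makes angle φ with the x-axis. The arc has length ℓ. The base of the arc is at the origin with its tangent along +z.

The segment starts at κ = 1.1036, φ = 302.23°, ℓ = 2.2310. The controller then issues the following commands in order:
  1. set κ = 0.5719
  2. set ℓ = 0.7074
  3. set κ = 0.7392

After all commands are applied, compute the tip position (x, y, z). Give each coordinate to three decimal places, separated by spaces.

initial: κ=1.1036, φ=302.23°, ℓ=2.2310
cmd 1: set κ=0.5719 → (κ,φ,ℓ)=(0.5719,302.23°,2.2310) → tip=(0.6615,-1.0492,1.6731)
cmd 2: set ℓ=0.7074 → (κ,φ,ℓ)=(0.5719,302.23°,0.7074) → tip=(0.0753,-0.1194,0.6883)
cmd 3: set κ=0.7392 → (κ,φ,ℓ)=(0.7392,302.23°,0.7074) → tip=(0.0964,-0.1529,0.6756)

0.096 -0.153 0.676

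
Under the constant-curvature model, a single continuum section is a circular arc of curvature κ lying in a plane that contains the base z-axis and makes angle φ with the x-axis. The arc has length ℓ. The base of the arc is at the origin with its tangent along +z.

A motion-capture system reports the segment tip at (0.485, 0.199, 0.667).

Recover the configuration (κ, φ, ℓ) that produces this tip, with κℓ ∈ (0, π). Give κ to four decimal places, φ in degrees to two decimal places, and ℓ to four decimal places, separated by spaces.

1.4568 22.31 0.9145

ρ = √(x²+y²) = √(0.485² + 0.199²) = 0.52424
φ = atan2(y, x) mod 360° = atan2(0.199, 0.485) = 22.3088°
|p|² = ρ² + z² = 0.52424² + 0.667² = 0.71971
κ = 2ρ / |p|² = 2×0.52424 / 0.71971 = 1.45679
θ = 2·atan2(ρ, z) = 2·atan2(0.52424, 0.667) = 1.33225 rad
ℓ = θ/κ = 1.33225/1.45679 = 0.91451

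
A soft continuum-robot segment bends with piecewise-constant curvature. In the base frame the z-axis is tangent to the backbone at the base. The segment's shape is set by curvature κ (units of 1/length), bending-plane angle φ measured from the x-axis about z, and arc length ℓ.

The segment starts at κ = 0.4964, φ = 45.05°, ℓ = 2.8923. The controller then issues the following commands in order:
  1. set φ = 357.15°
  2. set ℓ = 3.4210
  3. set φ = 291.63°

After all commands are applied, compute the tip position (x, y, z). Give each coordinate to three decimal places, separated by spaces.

initial: κ=0.4964, φ=45.05°, ℓ=2.8923
cmd 1: set φ=357.15° → (κ,φ,ℓ)=(0.4964,357.15°,2.8923) → tip=(1.7411,-0.0867,1.9962)
cmd 2: set ℓ=3.4210 → (κ,φ,ℓ)=(0.4964,357.15°,3.4210) → tip=(2.2676,-0.1129,1.9982)
cmd 3: set φ=291.63° → (κ,φ,ℓ)=(0.4964,291.63°,3.4210) → tip=(0.8369,-2.1106,1.9982)

0.837 -2.111 1.998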